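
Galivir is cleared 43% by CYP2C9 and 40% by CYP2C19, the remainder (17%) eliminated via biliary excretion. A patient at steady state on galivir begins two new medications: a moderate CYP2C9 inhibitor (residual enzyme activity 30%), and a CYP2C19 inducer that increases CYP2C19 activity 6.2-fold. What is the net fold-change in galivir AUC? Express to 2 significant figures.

0.36

The CYP2C9 pathway (43% of clearance) drops to 0.3× activity: 0.43 × 0.3 = 0.129.
The CYP2C19 pathway (40% of clearance) rises to 6.2× activity: 0.4 × 6.2 = 2.48.
The remaining 17% of clearance is unaffected.
Relative clearance = 0.129 + 2.48 + 0.17 = 2.779.
Because AUC varies inversely with clearance, the combined effect is 1 / 2.779 = 0.36.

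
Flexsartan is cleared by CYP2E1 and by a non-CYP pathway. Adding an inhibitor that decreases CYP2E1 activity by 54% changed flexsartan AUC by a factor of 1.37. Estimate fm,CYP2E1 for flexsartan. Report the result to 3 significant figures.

0.500

Let x = fm,CYP2E1. Because AUC ∝ 1/CL, relative clearance fell to 1/1.37 = 0.7299.
Only the CYP2E1 route changed, so 0.7299 = x·0.46 + (1 − x), giving x = 0.500.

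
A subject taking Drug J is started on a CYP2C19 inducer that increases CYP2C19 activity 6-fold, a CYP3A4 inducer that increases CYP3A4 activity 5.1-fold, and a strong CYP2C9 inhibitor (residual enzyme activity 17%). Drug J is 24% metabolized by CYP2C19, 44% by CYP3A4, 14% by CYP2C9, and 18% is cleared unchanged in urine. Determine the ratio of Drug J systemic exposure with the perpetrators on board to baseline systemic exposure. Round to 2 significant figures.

The CYP2C19 pathway (24% of clearance) is boosted to 6× activity: 0.24 × 6 = 1.44.
The CYP3A4 pathway (44% of clearance) increases to 5.1× activity: 0.44 × 5.1 = 2.244.
The CYP2C9 pathway (14% of clearance) falls to 0.17× activity: 0.14 × 0.17 = 0.0238.
The remaining 18% of clearance is unaffected.
New clearance relative to baseline: 1.44 + 2.244 + 0.0238 + 0.18 = 3.8878.
Because systemic exposure varies inversely with clearance, the combined effect is 1 / 3.8878 = 0.26.

0.26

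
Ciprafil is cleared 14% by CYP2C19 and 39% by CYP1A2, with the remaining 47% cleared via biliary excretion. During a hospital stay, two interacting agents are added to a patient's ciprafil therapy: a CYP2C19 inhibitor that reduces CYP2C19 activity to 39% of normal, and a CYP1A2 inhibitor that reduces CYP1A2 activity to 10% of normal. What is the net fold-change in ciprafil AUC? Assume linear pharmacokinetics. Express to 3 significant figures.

The CYP2C19 pathway (14% of clearance) falls to 0.39× activity: 0.14 × 0.39 = 0.0546.
The CYP1A2 pathway (39% of clearance) falls to 0.1× activity: 0.39 × 0.1 = 0.039.
Non-CYP routes (47%) are unchanged.
CL_new/CL_old = 0.0546 + 0.039 + 0.47 = 0.5636.
Because AUC varies inversely with clearance, the combined effect is 1 / 0.5636 = 1.77.

1.77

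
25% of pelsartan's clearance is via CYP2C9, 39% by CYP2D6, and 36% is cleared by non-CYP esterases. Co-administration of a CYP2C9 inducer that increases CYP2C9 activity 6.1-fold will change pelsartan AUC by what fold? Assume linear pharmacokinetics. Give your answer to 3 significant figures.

0.440

The CYP2C9 pathway (25% of clearance) is boosted to 6.1× activity: 0.25 × 6.1 = 1.525.
CYP2D6 (39%) and the residual 36% are unaffected.
CL_new/CL_old = 1.525 + 0.39 + 0.36 = 2.275.
AUC ratio = CL_old/CL_new = 1 / 2.275 = 0.440.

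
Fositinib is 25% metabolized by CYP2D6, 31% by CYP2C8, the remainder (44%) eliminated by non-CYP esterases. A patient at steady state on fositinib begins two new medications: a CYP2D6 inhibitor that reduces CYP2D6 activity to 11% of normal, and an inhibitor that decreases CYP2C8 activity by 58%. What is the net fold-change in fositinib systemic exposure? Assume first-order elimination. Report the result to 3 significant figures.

The CYP2D6 pathway (25% of clearance) is reduced to 0.11× activity: 0.25 × 0.11 = 0.0275.
The CYP2C8 pathway (31% of clearance) is reduced to 0.42× activity: 0.31 × 0.42 = 0.1302.
The remaining 44% of clearance is unaffected.
CL_new/CL_old = 0.0275 + 0.1302 + 0.44 = 0.5977.
Systemic exposure ∝ 1/CL: fold-change = 1 / 0.5977 = 1.67.

1.67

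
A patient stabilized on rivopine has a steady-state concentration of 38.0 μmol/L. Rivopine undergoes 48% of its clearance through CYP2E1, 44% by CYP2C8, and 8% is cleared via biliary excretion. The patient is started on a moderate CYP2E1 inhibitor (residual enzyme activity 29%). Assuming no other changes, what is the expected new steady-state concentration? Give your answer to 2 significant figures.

58 μmol/L

The CYP2E1 pathway (48% of clearance) drops to 0.29× activity: 0.48 × 0.29 = 0.1392.
CYP2C8 (44%) and the residual 8% are unaffected.
Relative clearance = 0.1392 + 0.44 + 0.08 = 0.6592.
With dosing unchanged, steady-state concentration scales as 1/CL: 38.0 / 0.6592 = 58 μmol/L.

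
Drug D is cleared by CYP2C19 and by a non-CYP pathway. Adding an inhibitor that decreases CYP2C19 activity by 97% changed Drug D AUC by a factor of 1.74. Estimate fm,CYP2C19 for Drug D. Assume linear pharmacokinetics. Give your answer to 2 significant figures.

CL'/CL = 1 / 1.74 = 0.5747
0.03·fm + (1 − fm) = 0.5747
fm = (0.5747 − 1) / (0.03 − 1) = 0.44

0.44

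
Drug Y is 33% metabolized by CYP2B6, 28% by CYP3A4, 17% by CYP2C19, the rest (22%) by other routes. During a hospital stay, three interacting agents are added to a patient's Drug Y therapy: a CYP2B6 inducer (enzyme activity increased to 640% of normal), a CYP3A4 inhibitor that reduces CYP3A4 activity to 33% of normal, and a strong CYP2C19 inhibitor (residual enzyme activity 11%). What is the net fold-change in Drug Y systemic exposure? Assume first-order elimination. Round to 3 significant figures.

CYP2B6: 0.33 × 6.4 = 2.112
CYP3A4: 0.28 × 0.33 = 0.0924
CYP2C19: 0.17 × 0.11 = 0.0187
Other: 0.22 (unchanged)
New clearance relative to baseline: 2.112 + 0.0924 + 0.0187 + 0.22 = 2.4431.
Because systemic exposure varies inversely with clearance, the combined effect is 1 / 2.4431 = 0.409.

0.409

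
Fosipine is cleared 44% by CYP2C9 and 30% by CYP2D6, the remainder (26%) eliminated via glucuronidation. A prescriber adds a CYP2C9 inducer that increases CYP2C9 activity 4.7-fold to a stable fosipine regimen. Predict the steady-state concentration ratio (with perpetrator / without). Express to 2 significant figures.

0.38

The CYP2C9 pathway (44% of clearance) increases to 4.7× activity: 0.44 × 4.7 = 2.068.
CYP2D6 (30%) and the residual 26% are unaffected.
CL_new/CL_old = 2.068 + 0.3 + 0.26 = 2.628.
Steady-state concentration is inversely proportional to clearance, so the fold-change is 1 / 2.628 = 0.38.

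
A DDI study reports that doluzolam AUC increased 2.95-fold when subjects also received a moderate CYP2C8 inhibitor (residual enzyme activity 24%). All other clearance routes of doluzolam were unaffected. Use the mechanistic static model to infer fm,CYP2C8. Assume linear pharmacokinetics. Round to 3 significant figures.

0.870

CL'/CL = 1 / 2.95 = 0.339
0.24·fm + (1 − fm) = 0.339
fm = (0.339 − 1) / (0.24 − 1) = 0.870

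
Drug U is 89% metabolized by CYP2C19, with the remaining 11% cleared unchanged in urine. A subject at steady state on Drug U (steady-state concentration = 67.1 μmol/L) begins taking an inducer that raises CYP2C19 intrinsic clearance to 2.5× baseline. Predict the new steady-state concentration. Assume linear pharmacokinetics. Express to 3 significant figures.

28.7 μmol/L

The CYP2C19 pathway (89% of clearance) increases to 2.5× activity: 0.89 × 2.5 = 2.225.
Non-CYP routes (11%) are unchanged.
New clearance relative to baseline: 2.225 + 0.11 = 2.335.
New steady-state concentration = baseline ÷ relative clearance = 67.1 / 2.335 = 28.7 μmol/L.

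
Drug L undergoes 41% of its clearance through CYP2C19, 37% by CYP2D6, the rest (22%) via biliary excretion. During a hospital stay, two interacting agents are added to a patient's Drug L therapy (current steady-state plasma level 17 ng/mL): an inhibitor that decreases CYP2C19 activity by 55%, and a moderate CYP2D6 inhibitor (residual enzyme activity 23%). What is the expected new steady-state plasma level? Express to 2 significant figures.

35 ng/mL

The CYP2C19 pathway (41% of clearance) is reduced to 0.45× activity: 0.41 × 0.45 = 0.1845.
The CYP2D6 pathway (37% of clearance) is reduced to 0.23× activity: 0.37 × 0.23 = 0.0851.
The remaining 22% of clearance is unaffected.
New clearance relative to baseline: 0.1845 + 0.0851 + 0.22 = 0.4896.
New steady-state plasma level = 17 / 0.4896 = 35 ng/mL (concentration scales inversely with clearance).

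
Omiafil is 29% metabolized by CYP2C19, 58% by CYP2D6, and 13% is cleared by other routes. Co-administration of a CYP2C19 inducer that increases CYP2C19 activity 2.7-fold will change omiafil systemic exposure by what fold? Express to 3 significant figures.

0.670

The CYP2C19 pathway (29% of clearance) is boosted to 2.7× activity: 0.29 × 2.7 = 0.783.
CYP2D6 (58%) and the residual 13% are unaffected.
CL_new/CL_old = 0.783 + 0.58 + 0.13 = 1.493.
Systemic exposure ratio = CL_old/CL_new = 1 / 1.493 = 0.670.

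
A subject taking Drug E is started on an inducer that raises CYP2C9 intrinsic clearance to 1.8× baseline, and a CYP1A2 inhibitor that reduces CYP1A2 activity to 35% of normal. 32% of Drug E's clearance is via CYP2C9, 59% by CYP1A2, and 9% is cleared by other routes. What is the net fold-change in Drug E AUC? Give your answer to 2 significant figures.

The CYP2C9 pathway (32% of clearance) increases to 1.8× activity: 0.32 × 1.8 = 0.576.
The CYP1A2 pathway (59% of clearance) falls to 0.35× activity: 0.59 × 0.35 = 0.2065.
Non-CYP routes (9%) are unchanged.
Relative clearance = 0.576 + 0.2065 + 0.09 = 0.8725.
Because AUC varies inversely with clearance, the combined effect is 1 / 0.8725 = 1.1.

1.1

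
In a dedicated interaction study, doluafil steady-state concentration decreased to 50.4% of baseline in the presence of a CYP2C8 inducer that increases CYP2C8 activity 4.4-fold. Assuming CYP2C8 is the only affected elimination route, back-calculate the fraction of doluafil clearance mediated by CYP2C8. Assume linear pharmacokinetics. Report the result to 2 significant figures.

0.29

CL'/CL = 1 / 0.504 = 1.984
4.4·fm + (1 − fm) = 1.984
fm = (1.984 − 1) / (4.4 − 1) = 0.29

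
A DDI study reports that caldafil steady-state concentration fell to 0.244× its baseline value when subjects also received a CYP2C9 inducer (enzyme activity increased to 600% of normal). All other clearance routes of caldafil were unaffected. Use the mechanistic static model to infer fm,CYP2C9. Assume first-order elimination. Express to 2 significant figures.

CL'/CL = 1 / 0.244 = 4.098
6·fm + (1 − fm) = 4.098
fm = (4.098 − 1) / (6 − 1) = 0.62

0.62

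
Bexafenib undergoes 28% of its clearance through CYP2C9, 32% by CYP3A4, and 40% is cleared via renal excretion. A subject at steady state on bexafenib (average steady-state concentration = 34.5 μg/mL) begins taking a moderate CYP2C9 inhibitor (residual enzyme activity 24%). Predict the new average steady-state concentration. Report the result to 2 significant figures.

44 μg/mL

CYP2C9: 0.28 × 0.24 = 0.0672
CYP3A4: 0.32 (unchanged)
Other: 0.4 (unchanged)
Relative clearance = 0.0672 + 0.32 + 0.4 = 0.7872.
New average steady-state concentration = baseline ÷ relative clearance = 34.5 / 0.7872 = 44 μg/mL.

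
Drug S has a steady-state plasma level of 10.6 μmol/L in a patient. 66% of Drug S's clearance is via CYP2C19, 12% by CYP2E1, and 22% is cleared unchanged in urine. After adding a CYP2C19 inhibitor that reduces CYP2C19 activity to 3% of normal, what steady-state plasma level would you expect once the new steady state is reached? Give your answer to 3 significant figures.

The CYP2C19 pathway (66% of clearance) falls to 0.03× activity: 0.66 × 0.03 = 0.0198.
CYP2E1 (12%) and the residual 22% are unaffected.
CL_new/CL_old = 0.0198 + 0.12 + 0.22 = 0.3598.
New steady-state plasma level = baseline ÷ relative clearance = 10.6 / 0.3598 = 29.5 μmol/L.

29.5 μmol/L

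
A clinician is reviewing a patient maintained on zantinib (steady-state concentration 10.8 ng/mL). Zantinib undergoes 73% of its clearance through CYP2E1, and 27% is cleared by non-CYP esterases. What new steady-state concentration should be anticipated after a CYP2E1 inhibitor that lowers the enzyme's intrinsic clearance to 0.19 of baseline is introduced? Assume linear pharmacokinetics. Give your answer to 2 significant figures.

The CYP2E1 pathway (73% of clearance) is reduced to 0.19× activity: 0.73 × 0.19 = 0.1387.
The remaining 27% of clearance is unaffected.
Relative clearance = 0.1387 + 0.27 = 0.4087.
New steady-state concentration = baseline ÷ relative clearance = 10.8 / 0.4087 = 26 ng/mL.

26 ng/mL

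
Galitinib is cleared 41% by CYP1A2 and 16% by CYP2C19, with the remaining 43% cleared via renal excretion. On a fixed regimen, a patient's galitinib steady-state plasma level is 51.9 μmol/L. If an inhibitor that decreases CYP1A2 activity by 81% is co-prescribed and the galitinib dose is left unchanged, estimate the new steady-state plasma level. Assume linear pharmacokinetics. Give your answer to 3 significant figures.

77.7 μmol/L

The CYP1A2 pathway (41% of clearance) drops to 0.19× activity: 0.41 × 0.19 = 0.0779.
CYP2C19 (16%) and the residual 43% are unaffected.
CL_new/CL_old = 0.0779 + 0.16 + 0.43 = 0.6679.
With dosing unchanged, steady-state plasma level scales as 1/CL: 51.9 / 0.6679 = 77.7 μmol/L.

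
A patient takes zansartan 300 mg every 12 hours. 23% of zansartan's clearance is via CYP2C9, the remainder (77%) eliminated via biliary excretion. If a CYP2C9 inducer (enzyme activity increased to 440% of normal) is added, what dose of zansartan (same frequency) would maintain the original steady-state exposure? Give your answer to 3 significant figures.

535 mg

CYP2C9: 0.23 × 4.4 = 1.012
Other: 0.77 (unchanged)
Relative clearance = 1.012 + 0.77 = 1.782.
Css,avg = (dose rate)/CL, so holding Css fixed requires dose ∝ CL: 300 × 1.782 = 535 mg.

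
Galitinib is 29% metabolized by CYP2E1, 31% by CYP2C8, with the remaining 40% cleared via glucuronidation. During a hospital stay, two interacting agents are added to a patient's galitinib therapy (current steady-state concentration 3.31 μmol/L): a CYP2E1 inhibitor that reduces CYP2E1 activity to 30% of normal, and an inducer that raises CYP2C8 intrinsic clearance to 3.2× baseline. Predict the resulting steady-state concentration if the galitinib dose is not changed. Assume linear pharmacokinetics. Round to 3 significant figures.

2.24 μmol/L

CYP2E1: 0.29 × 0.3 = 0.087
CYP2C8: 0.31 × 3.2 = 0.992
Other: 0.4 (unchanged)
New clearance relative to baseline: 0.087 + 0.992 + 0.4 = 1.479.
Steady-state concentration ∝ 1/CL: new value = 3.31 / 1.479 = 2.24 μmol/L.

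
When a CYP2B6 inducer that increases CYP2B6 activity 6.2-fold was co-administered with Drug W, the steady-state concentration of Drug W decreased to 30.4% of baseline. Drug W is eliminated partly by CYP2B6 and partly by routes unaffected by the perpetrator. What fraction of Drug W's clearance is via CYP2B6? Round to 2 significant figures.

Call the CYP2B6 fraction fm. After the interaction, CL_new/CL_old = fm × 6.2 + (1 − fm).
Steady-state concentration ratio = 1 / (new CL fraction), so new CL fraction = 1 / 0.304 = 3.289.
fm × 6.2 + 1 − fm = 3.289  ⇒  fm × (6.2 − 1) = 2.289  ⇒  fm = 0.44.

0.44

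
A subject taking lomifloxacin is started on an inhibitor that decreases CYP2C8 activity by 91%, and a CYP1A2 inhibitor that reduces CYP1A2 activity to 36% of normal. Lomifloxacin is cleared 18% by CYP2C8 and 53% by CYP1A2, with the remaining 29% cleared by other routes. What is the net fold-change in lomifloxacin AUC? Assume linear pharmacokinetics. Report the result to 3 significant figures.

The CYP2C8 pathway (18% of clearance) is reduced to 0.09× activity: 0.18 × 0.09 = 0.0162.
The CYP1A2 pathway (53% of clearance) falls to 0.36× activity: 0.53 × 0.36 = 0.1908.
The remaining 29% of clearance is unaffected.
New clearance relative to baseline: 0.0162 + 0.1908 + 0.29 = 0.497.
Net AUC ratio = 1 / 0.497 = 2.01.

2.01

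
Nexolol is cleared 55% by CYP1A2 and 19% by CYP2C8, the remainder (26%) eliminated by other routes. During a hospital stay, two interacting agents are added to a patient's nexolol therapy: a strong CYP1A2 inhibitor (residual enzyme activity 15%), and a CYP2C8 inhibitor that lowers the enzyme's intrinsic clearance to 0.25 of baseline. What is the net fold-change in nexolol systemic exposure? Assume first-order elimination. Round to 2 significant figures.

The CYP1A2 pathway (55% of clearance) is reduced to 0.15× activity: 0.55 × 0.15 = 0.0825.
The CYP2C8 pathway (19% of clearance) is reduced to 0.25× activity: 0.19 × 0.25 = 0.0475.
Non-CYP routes (26%) are unchanged.
CL_new/CL_old = 0.0825 + 0.0475 + 0.26 = 0.39.
Net systemic exposure ratio = 1 / 0.39 = 2.6.

2.6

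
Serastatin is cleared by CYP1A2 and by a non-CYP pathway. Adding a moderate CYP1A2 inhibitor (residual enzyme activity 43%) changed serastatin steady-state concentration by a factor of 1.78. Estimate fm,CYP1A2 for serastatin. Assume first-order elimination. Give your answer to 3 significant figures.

0.769

CL'/CL = 1 / 1.78 = 0.5618
0.43·fm + (1 − fm) = 0.5618
fm = (0.5618 − 1) / (0.43 − 1) = 0.769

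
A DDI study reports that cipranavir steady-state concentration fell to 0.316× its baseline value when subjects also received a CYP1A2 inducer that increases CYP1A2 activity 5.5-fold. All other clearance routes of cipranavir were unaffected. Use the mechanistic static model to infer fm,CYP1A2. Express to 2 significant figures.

Call the CYP1A2 fraction fm. After the interaction, CL_new/CL_old = fm × 5.5 + (1 − fm).
Steady-state concentration ratio = 1 / (new CL fraction), so new CL fraction = 1 / 0.316 = 3.165.
fm × 5.5 + 1 − fm = 3.165  ⇒  fm × (5.5 − 1) = 2.165  ⇒  fm = 0.48.

0.48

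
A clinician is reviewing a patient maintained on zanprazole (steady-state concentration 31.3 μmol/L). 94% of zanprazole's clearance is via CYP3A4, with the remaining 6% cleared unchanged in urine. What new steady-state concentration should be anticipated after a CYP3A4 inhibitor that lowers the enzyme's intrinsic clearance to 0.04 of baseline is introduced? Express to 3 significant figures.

321 μmol/L

CYP3A4: 0.94 × 0.04 = 0.0376
Other: 0.06 (unchanged)
New clearance relative to baseline: 0.0376 + 0.06 = 0.0976.
With dosing unchanged, steady-state concentration scales as 1/CL: 31.3 / 0.0976 = 321 μmol/L.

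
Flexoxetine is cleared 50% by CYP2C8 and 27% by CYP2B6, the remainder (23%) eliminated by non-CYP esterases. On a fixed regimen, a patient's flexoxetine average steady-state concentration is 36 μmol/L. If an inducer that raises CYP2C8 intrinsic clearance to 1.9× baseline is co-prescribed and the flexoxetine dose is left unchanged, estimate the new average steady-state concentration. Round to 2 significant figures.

CYP2C8: 0.5 × 1.9 = 0.95
CYP2B6: 0.27 (unchanged)
Other: 0.23 (unchanged)
New clearance relative to baseline: 0.95 + 0.27 + 0.23 = 1.45.
With dosing unchanged, average steady-state concentration scales as 1/CL: 36 / 1.45 = 25 μmol/L.

25 μmol/L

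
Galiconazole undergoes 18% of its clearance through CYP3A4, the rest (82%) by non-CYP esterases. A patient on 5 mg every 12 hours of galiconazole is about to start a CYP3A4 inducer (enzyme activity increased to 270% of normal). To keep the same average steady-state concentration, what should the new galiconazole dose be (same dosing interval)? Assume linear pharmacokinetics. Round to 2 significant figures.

6.5 mg

The CYP3A4 pathway (18% of clearance) is boosted to 2.7× activity: 0.18 × 2.7 = 0.486.
The remaining 82% of clearance is unaffected.
New clearance relative to baseline: 0.486 + 0.82 = 1.306.
To maintain the same steady-state level, dose must scale with clearance: new dose = 5 × 1.306 = 6.5 mg.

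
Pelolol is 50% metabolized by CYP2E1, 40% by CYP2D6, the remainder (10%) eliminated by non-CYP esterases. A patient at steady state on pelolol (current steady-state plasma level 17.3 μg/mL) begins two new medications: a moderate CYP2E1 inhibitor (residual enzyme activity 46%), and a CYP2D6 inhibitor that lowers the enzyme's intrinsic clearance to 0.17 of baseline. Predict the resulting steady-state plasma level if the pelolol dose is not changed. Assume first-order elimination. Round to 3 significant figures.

The CYP2E1 pathway (50% of clearance) drops to 0.46× activity: 0.5 × 0.46 = 0.23.
The CYP2D6 pathway (40% of clearance) falls to 0.17× activity: 0.4 × 0.17 = 0.068.
The remaining 10% of clearance is unaffected.
Relative clearance = 0.23 + 0.068 + 0.1 = 0.398.
New steady-state plasma level = 17.3 / 0.398 = 43.5 μg/mL (concentration scales inversely with clearance).

43.5 μg/mL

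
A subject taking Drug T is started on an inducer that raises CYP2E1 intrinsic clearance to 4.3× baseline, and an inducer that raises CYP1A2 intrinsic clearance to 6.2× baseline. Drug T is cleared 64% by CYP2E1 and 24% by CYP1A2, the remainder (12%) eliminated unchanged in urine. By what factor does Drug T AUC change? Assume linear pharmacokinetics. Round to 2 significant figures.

0.23

The CYP2E1 pathway (64% of clearance) is boosted to 4.3× activity: 0.64 × 4.3 = 2.752.
The CYP1A2 pathway (24% of clearance) increases to 6.2× activity: 0.24 × 6.2 = 1.488.
Non-CYP routes (12%) are unchanged.
New clearance relative to baseline: 2.752 + 1.488 + 0.12 = 4.36.
AUC ∝ 1/CL: fold-change = 1 / 4.36 = 0.23.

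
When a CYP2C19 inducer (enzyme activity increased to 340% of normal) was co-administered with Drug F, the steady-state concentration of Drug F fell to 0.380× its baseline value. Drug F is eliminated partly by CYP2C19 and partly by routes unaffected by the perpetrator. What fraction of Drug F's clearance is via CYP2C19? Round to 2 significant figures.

0.68

Let fm be the CYP2C19 fraction. New clearance relative to baseline = fm × 3.4 + (1 − fm).
Steady-state concentration ratio = 1 / (new CL fraction), so new CL fraction = 1 / 0.380 = 2.632.
fm × 3.4 + 1 − fm = 2.632  ⇒  fm × (3.4 − 1) = 1.632  ⇒  fm = 0.68.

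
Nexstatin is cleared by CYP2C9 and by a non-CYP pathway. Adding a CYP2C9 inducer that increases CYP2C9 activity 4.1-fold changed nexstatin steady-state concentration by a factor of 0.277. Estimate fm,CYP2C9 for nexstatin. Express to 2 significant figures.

CL'/CL = 1 / 0.277 = 3.61
4.1·fm + (1 − fm) = 3.61
fm = (3.61 − 1) / (4.1 − 1) = 0.84

0.84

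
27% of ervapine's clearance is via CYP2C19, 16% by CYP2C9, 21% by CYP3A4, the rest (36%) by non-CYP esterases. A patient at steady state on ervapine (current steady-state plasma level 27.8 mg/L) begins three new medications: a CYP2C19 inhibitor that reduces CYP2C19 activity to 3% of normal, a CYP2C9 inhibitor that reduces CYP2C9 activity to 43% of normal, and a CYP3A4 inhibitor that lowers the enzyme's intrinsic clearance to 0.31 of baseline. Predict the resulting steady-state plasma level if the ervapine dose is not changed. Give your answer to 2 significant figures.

The CYP2C19 pathway (27% of clearance) is reduced to 0.03× activity: 0.27 × 0.03 = 0.0081.
The CYP2C9 pathway (16% of clearance) drops to 0.43× activity: 0.16 × 0.43 = 0.0688.
The CYP3A4 pathway (21% of clearance) falls to 0.31× activity: 0.21 × 0.31 = 0.0651.
Non-CYP routes (36%) are unchanged.
Relative clearance = 0.0081 + 0.0688 + 0.0651 + 0.36 = 0.502.
Steady-state plasma level ∝ 1/CL: new value = 27.8 / 0.502 = 55 mg/L.

55 mg/L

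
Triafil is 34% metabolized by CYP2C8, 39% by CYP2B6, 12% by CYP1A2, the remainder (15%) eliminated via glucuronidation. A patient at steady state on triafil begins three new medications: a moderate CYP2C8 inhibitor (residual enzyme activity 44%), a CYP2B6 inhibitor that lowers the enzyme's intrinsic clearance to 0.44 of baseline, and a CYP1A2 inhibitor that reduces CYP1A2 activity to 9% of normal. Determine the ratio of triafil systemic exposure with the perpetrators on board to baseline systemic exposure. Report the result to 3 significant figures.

CYP2C8: 0.34 × 0.44 = 0.1496
CYP2B6: 0.39 × 0.44 = 0.1716
CYP1A2: 0.12 × 0.09 = 0.0108
Other: 0.15 (unchanged)
New clearance relative to baseline: 0.1496 + 0.1716 + 0.0108 + 0.15 = 0.482.
Net systemic exposure ratio = 1 / 0.482 = 2.07.

2.07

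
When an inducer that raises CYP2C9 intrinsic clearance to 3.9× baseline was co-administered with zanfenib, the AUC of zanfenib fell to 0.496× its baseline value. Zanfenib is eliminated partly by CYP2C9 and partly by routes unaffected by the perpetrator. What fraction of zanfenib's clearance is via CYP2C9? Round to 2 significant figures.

Let fm be the CYP2C9 fraction. New clearance relative to baseline = fm × 3.9 + (1 − fm).
AUC ratio = 1 / (new CL fraction), so new CL fraction = 1 / 0.496 = 2.016.
fm × 3.9 + 1 − fm = 2.016  ⇒  fm × (3.9 − 1) = 1.016  ⇒  fm = 0.35.

0.35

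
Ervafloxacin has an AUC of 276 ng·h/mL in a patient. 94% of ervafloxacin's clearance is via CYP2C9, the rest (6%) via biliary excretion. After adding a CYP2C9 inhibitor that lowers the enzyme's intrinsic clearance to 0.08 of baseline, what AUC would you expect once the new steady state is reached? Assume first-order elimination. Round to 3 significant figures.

2.04 × 10³ ng·h/mL

CYP2C9: 0.94 × 0.08 = 0.0752
Other: 0.06 (unchanged)
Relative clearance = 0.0752 + 0.06 = 0.1352.
AUC ∝ 1/CL, so new value = 276 / 0.1352 = 2.04 × 10³ ng·h/mL.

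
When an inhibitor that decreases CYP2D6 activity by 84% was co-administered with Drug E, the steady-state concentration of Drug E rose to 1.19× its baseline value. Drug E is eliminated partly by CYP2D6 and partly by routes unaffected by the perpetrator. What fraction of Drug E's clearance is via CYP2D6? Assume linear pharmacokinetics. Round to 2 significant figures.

0.19

Write x for the fraction cleared via CYP2D6. The observed steady-state concentration change means clearance fell to 1/1.19 = 0.8403 of baseline.
Only the CYP2D6 route changed, so 0.8403 = x·0.16 + (1 − x), giving x = 0.19.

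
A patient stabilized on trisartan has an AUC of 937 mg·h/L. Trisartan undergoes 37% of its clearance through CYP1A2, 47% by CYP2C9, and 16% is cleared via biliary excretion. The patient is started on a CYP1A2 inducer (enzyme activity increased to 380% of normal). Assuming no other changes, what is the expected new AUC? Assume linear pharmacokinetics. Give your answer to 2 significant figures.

4.6 × 10² mg·h/L

The CYP1A2 pathway (37% of clearance) increases to 3.8× activity: 0.37 × 3.8 = 1.406.
CYP2C9 (47%) and the residual 16% are unaffected.
Relative clearance = 1.406 + 0.47 + 0.16 = 2.036.
New AUC = baseline ÷ relative clearance = 937 / 2.036 = 4.6 × 10² mg·h/L.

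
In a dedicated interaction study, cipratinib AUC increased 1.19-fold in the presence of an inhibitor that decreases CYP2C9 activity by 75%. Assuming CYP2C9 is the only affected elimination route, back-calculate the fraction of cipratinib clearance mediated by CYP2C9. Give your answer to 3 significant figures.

Call the CYP2C9 fraction fm. After the interaction, CL_new/CL_old = fm × 0.25 + (1 − fm).
AUC ratio = 1 / (new CL fraction), so new CL fraction = 1 / 1.19 = 0.8403.
fm × 0.25 + 1 − fm = 0.8403  ⇒  fm × (0.25 − 1) = −0.1597  ⇒  fm = 0.213.

0.213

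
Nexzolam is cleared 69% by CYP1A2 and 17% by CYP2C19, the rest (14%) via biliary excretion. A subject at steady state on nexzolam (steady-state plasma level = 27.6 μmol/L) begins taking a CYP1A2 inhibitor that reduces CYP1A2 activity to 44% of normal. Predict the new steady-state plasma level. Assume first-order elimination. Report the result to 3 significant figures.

The CYP1A2 pathway (69% of clearance) is reduced to 0.44× activity: 0.69 × 0.44 = 0.3036.
CYP2C19 (17%) and the residual 14% are unaffected.
New clearance relative to baseline: 0.3036 + 0.17 + 0.14 = 0.6136.
New steady-state plasma level = baseline ÷ relative clearance = 27.6 / 0.6136 = 45.0 μmol/L.

45.0 μmol/L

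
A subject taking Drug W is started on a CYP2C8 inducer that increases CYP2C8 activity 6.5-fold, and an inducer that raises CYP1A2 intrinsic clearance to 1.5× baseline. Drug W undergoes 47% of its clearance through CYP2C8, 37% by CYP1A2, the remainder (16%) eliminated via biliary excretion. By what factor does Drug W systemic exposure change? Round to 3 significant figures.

The CYP2C8 pathway (47% of clearance) increases to 6.5× activity: 0.47 × 6.5 = 3.055.
The CYP1A2 pathway (37% of clearance) is boosted to 1.5× activity: 0.37 × 1.5 = 0.555.
The remaining 16% of clearance is unaffected.
Relative clearance = 3.055 + 0.555 + 0.16 = 3.77.
Net systemic exposure ratio = 1 / 3.77 = 0.265.

0.265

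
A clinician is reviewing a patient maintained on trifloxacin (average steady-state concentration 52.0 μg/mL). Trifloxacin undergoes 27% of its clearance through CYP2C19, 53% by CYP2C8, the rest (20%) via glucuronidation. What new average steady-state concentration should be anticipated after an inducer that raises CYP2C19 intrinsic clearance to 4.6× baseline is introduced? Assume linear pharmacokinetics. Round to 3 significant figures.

The CYP2C19 pathway (27% of clearance) rises to 4.6× activity: 0.27 × 4.6 = 1.242.
CYP2C8 (53%) and the residual 20% are unaffected.
CL_new/CL_old = 1.242 + 0.53 + 0.2 = 1.972.
New average steady-state concentration = baseline ÷ relative clearance = 52.0 / 1.972 = 26.4 μg/mL.

26.4 μg/mL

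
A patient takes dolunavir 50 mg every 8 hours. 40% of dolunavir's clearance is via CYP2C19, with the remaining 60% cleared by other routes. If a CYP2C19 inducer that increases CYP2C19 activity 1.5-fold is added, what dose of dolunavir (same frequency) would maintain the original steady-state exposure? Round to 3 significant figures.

60.0 mg

The CYP2C19 pathway (40% of clearance) increases to 1.5× activity: 0.4 × 1.5 = 0.6.
The remaining 60% of clearance is unaffected.
Relative clearance = 0.6 + 0.6 = 1.2.
Exposure is unchanged when dose changes in proportion to clearance. New dose = 50 mg × 1.2 = 60.0 mg.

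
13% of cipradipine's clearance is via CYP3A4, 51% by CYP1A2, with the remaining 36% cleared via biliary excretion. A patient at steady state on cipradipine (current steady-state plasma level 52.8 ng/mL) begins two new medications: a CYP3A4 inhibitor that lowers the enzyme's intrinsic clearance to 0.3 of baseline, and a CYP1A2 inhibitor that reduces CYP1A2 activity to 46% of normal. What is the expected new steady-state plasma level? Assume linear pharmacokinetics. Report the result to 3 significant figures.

The CYP3A4 pathway (13% of clearance) drops to 0.3× activity: 0.13 × 0.3 = 0.039.
The CYP1A2 pathway (51% of clearance) is reduced to 0.46× activity: 0.51 × 0.46 = 0.2346.
Non-CYP routes (36%) are unchanged.
CL_new/CL_old = 0.039 + 0.2346 + 0.36 = 0.6336.
Dividing the baseline by the relative clearance: 52.8 / 0.6336 = 83.3 ng/mL.

83.3 ng/mL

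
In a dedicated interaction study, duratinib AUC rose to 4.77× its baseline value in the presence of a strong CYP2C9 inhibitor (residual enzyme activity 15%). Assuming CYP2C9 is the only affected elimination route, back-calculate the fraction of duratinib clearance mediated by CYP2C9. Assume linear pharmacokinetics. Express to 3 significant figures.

Call the CYP2C9 fraction fm. After the interaction, CL_new/CL_old = fm × 0.15 + (1 − fm).
AUC ratio = 1 / (new CL fraction), so new CL fraction = 1 / 4.77 = 0.2096.
fm × 0.15 + 1 − fm = 0.2096  ⇒  fm × (0.15 − 1) = −0.7904  ⇒  fm = 0.930.

0.930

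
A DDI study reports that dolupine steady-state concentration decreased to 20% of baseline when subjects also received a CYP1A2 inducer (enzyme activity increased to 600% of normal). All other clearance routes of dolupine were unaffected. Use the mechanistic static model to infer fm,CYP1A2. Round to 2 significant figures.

Call the CYP1A2 fraction fm. After the interaction, CL_new/CL_old = fm × 6 + (1 − fm).
Steady-state concentration ratio = 1 / (new CL fraction), so new CL fraction = 1 / 0.200 = 5.
fm × 6 + 1 − fm = 5  ⇒  fm × (6 − 1) = 4  ⇒  fm = 0.80.

0.80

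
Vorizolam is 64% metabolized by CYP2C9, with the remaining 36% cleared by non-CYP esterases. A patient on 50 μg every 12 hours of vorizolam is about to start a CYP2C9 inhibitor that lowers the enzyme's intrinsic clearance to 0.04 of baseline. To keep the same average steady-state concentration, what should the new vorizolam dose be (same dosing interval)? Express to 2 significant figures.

19 μg

The CYP2C9 pathway (64% of clearance) falls to 0.04× activity: 0.64 × 0.04 = 0.0256.
The remaining 36% of clearance is unaffected.
Relative clearance = 0.0256 + 0.36 = 0.3856.
Css,avg = (dose rate)/CL, so holding Css fixed requires dose ∝ CL: 50 × 0.3856 = 19 μg.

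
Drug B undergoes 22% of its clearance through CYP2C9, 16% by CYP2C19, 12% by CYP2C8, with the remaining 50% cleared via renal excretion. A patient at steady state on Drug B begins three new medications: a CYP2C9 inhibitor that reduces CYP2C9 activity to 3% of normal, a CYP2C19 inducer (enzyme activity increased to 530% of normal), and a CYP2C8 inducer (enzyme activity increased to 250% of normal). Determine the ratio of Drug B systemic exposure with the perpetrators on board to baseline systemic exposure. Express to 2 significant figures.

0.60

The CYP2C9 pathway (22% of clearance) falls to 0.03× activity: 0.22 × 0.03 = 0.0066.
The CYP2C19 pathway (16% of clearance) rises to 5.3× activity: 0.16 × 5.3 = 0.848.
The CYP2C8 pathway (12% of clearance) is boosted to 2.5× activity: 0.12 × 2.5 = 0.3.
Non-CYP routes (50%) are unchanged.
Relative clearance = 0.0066 + 0.848 + 0.3 + 0.5 = 1.6546.
Because systemic exposure varies inversely with clearance, the combined effect is 1 / 1.6546 = 0.60.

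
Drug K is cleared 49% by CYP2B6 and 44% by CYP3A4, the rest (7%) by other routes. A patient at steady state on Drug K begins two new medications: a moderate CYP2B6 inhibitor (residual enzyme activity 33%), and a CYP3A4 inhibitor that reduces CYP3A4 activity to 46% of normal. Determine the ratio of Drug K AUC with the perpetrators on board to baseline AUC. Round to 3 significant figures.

2.30

The CYP2B6 pathway (49% of clearance) is reduced to 0.33× activity: 0.49 × 0.33 = 0.1617.
The CYP3A4 pathway (44% of clearance) falls to 0.46× activity: 0.44 × 0.46 = 0.2024.
Non-CYP routes (7%) are unchanged.
New clearance relative to baseline: 0.1617 + 0.2024 + 0.07 = 0.4341.
Because AUC varies inversely with clearance, the combined effect is 1 / 0.4341 = 2.30.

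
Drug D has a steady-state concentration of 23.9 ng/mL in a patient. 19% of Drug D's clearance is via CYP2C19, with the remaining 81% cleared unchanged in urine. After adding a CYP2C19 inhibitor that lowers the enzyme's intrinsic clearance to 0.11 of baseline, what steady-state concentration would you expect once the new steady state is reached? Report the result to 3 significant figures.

The CYP2C19 pathway (19% of clearance) falls to 0.11× activity: 0.19 × 0.11 = 0.0209.
The remaining 81% of clearance is unaffected.
CL_new/CL_old = 0.0209 + 0.81 = 0.8309.
New steady-state concentration = baseline ÷ relative clearance = 23.9 / 0.8309 = 28.8 ng/mL.

28.8 ng/mL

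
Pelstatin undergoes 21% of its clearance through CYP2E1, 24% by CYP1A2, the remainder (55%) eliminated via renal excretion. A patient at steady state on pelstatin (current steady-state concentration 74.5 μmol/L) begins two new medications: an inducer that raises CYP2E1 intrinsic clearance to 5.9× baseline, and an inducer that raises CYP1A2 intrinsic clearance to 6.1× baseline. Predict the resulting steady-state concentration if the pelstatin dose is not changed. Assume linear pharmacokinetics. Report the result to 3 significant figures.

CYP2E1: 0.21 × 5.9 = 1.239
CYP1A2: 0.24 × 6.1 = 1.464
Other: 0.55 (unchanged)
Relative clearance = 1.239 + 1.464 + 0.55 = 3.253.
Steady-state concentration ∝ 1/CL: new value = 74.5 / 3.253 = 22.9 μmol/L.

22.9 μmol/L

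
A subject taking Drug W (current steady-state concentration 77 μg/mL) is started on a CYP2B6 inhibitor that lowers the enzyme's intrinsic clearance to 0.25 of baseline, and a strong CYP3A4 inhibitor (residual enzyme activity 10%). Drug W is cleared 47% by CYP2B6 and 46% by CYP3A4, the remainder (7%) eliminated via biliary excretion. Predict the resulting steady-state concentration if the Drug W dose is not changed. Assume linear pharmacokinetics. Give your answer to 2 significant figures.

3.3 × 10² μg/mL

The CYP2B6 pathway (47% of clearance) drops to 0.25× activity: 0.47 × 0.25 = 0.1175.
The CYP3A4 pathway (46% of clearance) is reduced to 0.1× activity: 0.46 × 0.1 = 0.046.
Non-CYP routes (7%) are unchanged.
Relative clearance = 0.1175 + 0.046 + 0.07 = 0.2335.
New steady-state concentration = 77 / 0.2335 = 3.3 × 10² μg/mL (concentration scales inversely with clearance).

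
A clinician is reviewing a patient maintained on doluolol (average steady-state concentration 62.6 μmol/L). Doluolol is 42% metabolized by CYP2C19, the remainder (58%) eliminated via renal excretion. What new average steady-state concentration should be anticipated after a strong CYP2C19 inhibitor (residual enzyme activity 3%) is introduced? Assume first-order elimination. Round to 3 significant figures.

The CYP2C19 pathway (42% of clearance) drops to 0.03× activity: 0.42 × 0.03 = 0.0126.
The remaining 58% of clearance is unaffected.
Relative clearance = 0.0126 + 0.58 = 0.5926.
With dosing unchanged, average steady-state concentration scales as 1/CL: 62.6 / 0.5926 = 106 μmol/L.

106 μmol/L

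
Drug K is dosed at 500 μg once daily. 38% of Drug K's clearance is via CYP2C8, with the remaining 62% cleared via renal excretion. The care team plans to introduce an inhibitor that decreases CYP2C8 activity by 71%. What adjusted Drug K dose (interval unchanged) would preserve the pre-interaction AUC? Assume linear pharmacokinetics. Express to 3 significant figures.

The CYP2C8 pathway (38% of clearance) is reduced to 0.29× activity: 0.38 × 0.29 = 0.1102.
The remaining 62% of clearance is unaffected.
CL_new/CL_old = 0.1102 + 0.62 = 0.7302.
Exposure is unchanged when dose changes in proportion to clearance. New dose = 500 μg × 0.7302 = 365 μg.

365 μg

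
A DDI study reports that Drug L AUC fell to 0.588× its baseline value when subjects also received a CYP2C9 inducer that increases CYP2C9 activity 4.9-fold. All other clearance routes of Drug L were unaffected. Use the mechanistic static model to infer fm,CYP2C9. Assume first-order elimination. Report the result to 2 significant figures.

Let x = fm,CYP2C9. Because AUC ∝ 1/CL, relative clearance rose to 1/0.588 = 1.701.
Only the CYP2C9 route changed, so 1.701 = x·4.9 + (1 − x), giving x = 0.18.

0.18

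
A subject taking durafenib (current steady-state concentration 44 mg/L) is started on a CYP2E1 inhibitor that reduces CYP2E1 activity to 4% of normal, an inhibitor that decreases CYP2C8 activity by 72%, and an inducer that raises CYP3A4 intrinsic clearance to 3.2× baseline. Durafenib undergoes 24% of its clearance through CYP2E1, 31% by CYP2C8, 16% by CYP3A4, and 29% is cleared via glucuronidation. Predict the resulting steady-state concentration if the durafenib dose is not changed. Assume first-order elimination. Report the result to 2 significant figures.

49 mg/L

The CYP2E1 pathway (24% of clearance) falls to 0.04× activity: 0.24 × 0.04 = 0.0096.
The CYP2C8 pathway (31% of clearance) falls to 0.28× activity: 0.31 × 0.28 = 0.0868.
The CYP3A4 pathway (16% of clearance) is boosted to 3.2× activity: 0.16 × 3.2 = 0.512.
Non-CYP routes (29%) are unchanged.
CL_new/CL_old = 0.0096 + 0.0868 + 0.512 + 0.29 = 0.8984.
Steady-state concentration ∝ 1/CL: new value = 44 / 0.8984 = 49 mg/L.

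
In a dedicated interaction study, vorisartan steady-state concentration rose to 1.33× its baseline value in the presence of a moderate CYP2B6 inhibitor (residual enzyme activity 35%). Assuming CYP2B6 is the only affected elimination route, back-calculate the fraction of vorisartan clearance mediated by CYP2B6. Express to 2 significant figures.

Write x for the fraction cleared via CYP2B6. The observed steady-state concentration change means clearance fell to 1/1.33 = 0.7519 of baseline.
Setting x·0.35 + (1 − x) = 0.7519 and solving: x = (0.7519 − 1)/(0.35 − 1) = 0.38.

0.38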